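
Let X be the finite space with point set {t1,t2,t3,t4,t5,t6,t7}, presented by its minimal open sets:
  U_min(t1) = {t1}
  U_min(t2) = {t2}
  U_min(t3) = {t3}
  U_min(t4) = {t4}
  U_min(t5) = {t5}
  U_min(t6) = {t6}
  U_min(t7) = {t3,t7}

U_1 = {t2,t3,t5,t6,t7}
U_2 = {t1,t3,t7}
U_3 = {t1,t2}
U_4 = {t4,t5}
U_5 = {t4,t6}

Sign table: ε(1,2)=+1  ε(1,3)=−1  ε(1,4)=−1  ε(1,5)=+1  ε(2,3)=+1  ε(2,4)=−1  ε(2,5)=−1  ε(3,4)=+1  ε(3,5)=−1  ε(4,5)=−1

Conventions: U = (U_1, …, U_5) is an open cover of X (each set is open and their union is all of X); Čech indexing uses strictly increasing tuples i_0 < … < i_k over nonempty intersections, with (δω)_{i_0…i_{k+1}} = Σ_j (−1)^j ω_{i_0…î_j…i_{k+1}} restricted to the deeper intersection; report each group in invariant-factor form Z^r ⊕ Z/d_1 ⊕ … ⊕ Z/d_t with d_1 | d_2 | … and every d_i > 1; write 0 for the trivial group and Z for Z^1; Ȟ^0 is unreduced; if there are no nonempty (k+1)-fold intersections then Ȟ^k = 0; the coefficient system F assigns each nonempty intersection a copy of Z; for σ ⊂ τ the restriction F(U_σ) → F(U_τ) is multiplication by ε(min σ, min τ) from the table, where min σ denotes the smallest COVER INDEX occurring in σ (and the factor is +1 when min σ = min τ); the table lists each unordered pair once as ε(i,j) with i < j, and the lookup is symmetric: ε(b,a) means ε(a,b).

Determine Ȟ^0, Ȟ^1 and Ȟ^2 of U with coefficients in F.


Ȟ^0 = 0, Ȟ^1 = Z ⊕ Z/2 and Ȟ^2 = 0

nonempty intersections:
  U12={t3,t7} U13={t2} U14={t5} U15={t6} U23={t1} U45={t4}
C dims 5,6; δ0: rk 5, SNF 1^4·2
Ȟ^0: (5−5)−0=0 ⇒ 0
Ȟ^1: (6−0)−5=1 plus torsion [2] ⇒ Z ⊕ Z/2
Ȟ^2: (0−0)−0=0 ⇒ 0


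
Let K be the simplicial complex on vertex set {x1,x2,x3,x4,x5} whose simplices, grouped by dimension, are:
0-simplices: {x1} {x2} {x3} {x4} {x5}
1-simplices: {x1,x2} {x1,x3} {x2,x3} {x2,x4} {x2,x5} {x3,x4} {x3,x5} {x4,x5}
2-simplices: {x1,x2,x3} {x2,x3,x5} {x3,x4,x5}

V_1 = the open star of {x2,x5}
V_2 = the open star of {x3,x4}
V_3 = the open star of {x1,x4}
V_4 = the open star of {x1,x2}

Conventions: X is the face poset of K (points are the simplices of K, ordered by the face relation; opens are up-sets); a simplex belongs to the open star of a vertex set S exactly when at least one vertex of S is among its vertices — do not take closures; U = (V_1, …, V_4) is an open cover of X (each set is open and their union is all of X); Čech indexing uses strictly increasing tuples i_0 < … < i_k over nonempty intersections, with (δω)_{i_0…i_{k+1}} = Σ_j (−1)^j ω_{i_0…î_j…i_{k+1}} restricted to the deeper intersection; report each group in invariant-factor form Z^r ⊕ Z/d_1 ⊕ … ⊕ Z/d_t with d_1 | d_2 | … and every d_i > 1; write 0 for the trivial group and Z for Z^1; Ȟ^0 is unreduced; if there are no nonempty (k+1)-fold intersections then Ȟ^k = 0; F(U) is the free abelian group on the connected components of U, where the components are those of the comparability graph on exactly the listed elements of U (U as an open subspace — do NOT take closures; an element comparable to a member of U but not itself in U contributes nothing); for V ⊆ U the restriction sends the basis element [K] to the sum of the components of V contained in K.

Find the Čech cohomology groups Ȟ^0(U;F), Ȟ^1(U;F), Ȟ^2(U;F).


Ȟ^0(U;F) ≅ Z; Ȟ^1(U;F) ≅ Z; Ȟ^2(U;F) ≅ 0

nerve of the cover:
  V1={{x2},{x5},{x1,x2},{x2,x3},{x2,x4},{x2,x5},{x3,x5},{x4,x5},{x1,x2,x3},{x2,x3,x5},{x3,x4,x5}} V2={{x3},{x4},{x1,x3},{x2,x3},{x2,x4},{x3,x4},{x3,x5},{x4,x5},{x1,x2,x3},{x2,x3,x5},{x3,x4,x5}} V3={{x1},{x4},{x1,x2},{x1,x3},{x2,x4},{x3,x4},{x4,x5},{x1,x2,x3},{x3,x4,x5}} V4={{x1},{x2},{x1,x2},{x1,x3},{x2,x3},{x2,x4},{x2,x5},{x1,x2,x3},{x2,x3,x5}}
  V12={{x2,x3},{x2,x4},{x3,x5},{x4,x5},{x1,x2,x3},{x2,x3,x5},{x3,x4,x5}} V13={{x1,x2},{x2,x4},{x4,x5},{x1,x2,x3},{x3,x4,x5}} V14={{x2},{x1,x2},{x2,x3},{x2,x4},{x2,x5},{x1,x2,x3},{x2,x3,x5}} V23={{x4},{x1,x3},{x2,x4},{x3,x4},{x4,x5},{x1,x2,x3},{x3,x4,x5}} V24={{x1,x3},{x2,x3},{x2,x4},{x1,x2,x3},{x2,x3,x5}} V34={{x1},{x1,x2},{x1,x3},{x2,x4},{x1,x2,x3}}
  V123={{x2,x4},{x4,x5},{x1,x2,x3},{x3,x4,x5}} V124={{x2,x3},{x2,x4},{x1,x2,x3},{x2,x3,x5}} V134={{x1,x2},{x2,x4},{x1,x2,x3}} V234={{x1,x3},{x2,x4},{x1,x2,x3}}
  V1234={{x2,x4},{x1,x2,x3}}
components per intersection:
  V1: {{x2},{x5},{x1,x2},{x2,x3},{x2,x4},{x2,x5},{x3,x5},{x4,x5},{x1,x2,x3},{x2,x3,x5},{x3,x4,x5}}
  V2: {{x3},{x4},{x1,x3},{x2,x3},{x2,x4},{x3,x4},{x3,x5},{x4,x5},{x1,x2,x3},{x2,x3,x5},{x3,x4,x5}}
  V3: {{x1},{x1,x2},{x1,x3},{x1,x2,x3}} {{x4},{x2,x4},{x3,x4},{x4,x5},{x3,x4,x5}}
  V4: {{x1},{x2},{x1,x2},{x1,x3},{x2,x3},{x2,x4},{x2,x5},{x1,x2,x3},{x2,x3,x5}}
  V12: {{x2,x3},{x3,x5},{x4,x5},{x1,x2,x3},{x2,x3,x5},{x3,x4,x5}} {{x2,x4}}
  V13: {{x1,x2},{x1,x2,x3}} {{x2,x4}} {{x4,x5},{x3,x4,x5}}
  V14: {{x2},{x1,x2},{x2,x3},{x2,x4},{x2,x5},{x1,x2,x3},{x2,x3,x5}}
  V23: {{x4},{x2,x4},{x3,x4},{x4,x5},{x3,x4,x5}} {{x1,x3},{x1,x2,x3}}
  V24: {{x1,x3},{x2,x3},{x1,x2,x3},{x2,x3,x5}} {{x2,x4}}
  V34: {{x1},{x1,x2},{x1,x3},{x1,x2,x3}} {{x2,x4}}
  V123: {{x2,x4}} {{x4,x5},{x3,x4,x5}} {{x1,x2,x3}}
  V124: {{x2,x3},{x1,x2,x3},{x2,x3,x5}} {{x2,x4}}
  V134: {{x1,x2},{x1,x2,x3}} {{x2,x4}}
  V234: {{x1,x3},{x1,x2,x3}} {{x2,x4}}
  V1234: {{x2,x4}} {{x1,x2,x3}}
C dims 5,12,9,2; δ0: rk 4, SNF 1^4; δ1: rk 7, SNF 1^7; δ2: rk 2, SNF 1^2
Ȟ^0 = (5 − 4) − 0 = 1, so Ȟ^0 ≅ Z
Ȟ^1 = (12 − 7) − 4 = 1, so Ȟ^1 ≅ Z
Ȟ^2 = (9 − 2) − 7 = 0, so Ȟ^2 ≅ 0


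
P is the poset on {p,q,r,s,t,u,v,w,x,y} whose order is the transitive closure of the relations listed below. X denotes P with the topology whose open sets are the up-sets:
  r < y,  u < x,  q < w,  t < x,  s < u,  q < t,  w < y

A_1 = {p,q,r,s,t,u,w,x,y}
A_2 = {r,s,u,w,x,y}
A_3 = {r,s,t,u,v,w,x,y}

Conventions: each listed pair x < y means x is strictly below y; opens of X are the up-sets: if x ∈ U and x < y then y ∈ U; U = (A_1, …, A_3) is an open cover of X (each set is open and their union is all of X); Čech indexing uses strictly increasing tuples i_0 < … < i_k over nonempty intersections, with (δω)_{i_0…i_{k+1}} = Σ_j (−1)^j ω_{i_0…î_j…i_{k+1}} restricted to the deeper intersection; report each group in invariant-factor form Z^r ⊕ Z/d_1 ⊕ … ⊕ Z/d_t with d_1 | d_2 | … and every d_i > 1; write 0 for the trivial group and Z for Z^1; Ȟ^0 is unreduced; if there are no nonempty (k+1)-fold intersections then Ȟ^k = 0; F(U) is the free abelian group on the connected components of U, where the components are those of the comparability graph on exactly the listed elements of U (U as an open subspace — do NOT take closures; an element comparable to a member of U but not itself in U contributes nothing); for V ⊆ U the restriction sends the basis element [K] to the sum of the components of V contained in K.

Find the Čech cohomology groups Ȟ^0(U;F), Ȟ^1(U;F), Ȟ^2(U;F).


Ȟ^0 ≅ Z^3, Ȟ^1 ≅ 0, Ȟ^2 ≅ 0

nonempty overlaps:
  A12={r,s,u,w,x,y} A13={r,s,t,u,w,x,y} A23={r,s,u,w,x,y}
  A123={r,s,u,w,x,y}
components per intersection:
  A1: {p} {q,r,s,t,u,w,x,y}
  A2: {r,w,y} {s,u,x}
  A3: {r,w,y} {s,t,u,x} {v}
  A12: {r,w,y} {s,u,x}
  A13: {r,w,y} {s,t,u,x}
  A23: {r,w,y} {s,u,x}
  A123: {r,w,y} {s,u,x}
C dims 7,6,2; δ0: rk 4, SNF 1^4; δ1: rk 2, SNF 1^2
degree 0: 7−4−0 = 3 → Ȟ^0 ≅ Z^3
degree 1: 6−2−4 = 0 → Ȟ^1 ≅ 0
degree 2: 2−0−2 = 0 → Ȟ^2 ≅ 0


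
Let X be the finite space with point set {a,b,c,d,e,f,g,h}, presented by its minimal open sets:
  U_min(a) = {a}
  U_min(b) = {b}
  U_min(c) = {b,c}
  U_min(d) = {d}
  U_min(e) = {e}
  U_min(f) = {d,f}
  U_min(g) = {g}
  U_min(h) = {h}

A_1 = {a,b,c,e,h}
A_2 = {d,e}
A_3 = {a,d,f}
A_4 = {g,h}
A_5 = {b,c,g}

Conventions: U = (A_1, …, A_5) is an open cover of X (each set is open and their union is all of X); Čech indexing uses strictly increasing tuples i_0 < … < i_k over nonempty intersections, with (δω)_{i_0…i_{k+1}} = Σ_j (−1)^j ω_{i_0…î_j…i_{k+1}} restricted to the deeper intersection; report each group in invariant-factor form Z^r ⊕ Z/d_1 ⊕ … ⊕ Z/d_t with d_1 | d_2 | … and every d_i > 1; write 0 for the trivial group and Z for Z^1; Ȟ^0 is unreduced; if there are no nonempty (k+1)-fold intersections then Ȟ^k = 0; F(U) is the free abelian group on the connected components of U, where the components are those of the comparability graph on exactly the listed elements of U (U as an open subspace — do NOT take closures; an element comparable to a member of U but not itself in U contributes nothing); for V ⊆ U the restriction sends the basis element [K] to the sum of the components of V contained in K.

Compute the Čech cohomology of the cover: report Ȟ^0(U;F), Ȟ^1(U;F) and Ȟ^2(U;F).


nerve simplices:
  A12={e} A13={a} A14={h} A15={b,c} A23={d} A45={g}
components per intersection:
  A1: {a} {b,c} {e} {h}
  A2: {d} {e}
  A3: {a} {d,f}
  A4: {g} {h}
  A5: {b,c} {g}
  A12: {e}
  A13: {a}
  A14: {h}
  A15: {b,c}
  A23: {d}
  A45: {g}
C dims 12,6; δ0: rk 6, SNF 1^6
degree 0: 12−6−0 = 6 → Ȟ^0 ≅ Z^6
degree 1: 6−0−6 = 0 → Ȟ^1 ≅ 0
degree 2: 0−0−0 = 0 → Ȟ^2 ≅ 0

Ȟ^0 = Z^6, Ȟ^1 = 0 and Ȟ^2 = 0


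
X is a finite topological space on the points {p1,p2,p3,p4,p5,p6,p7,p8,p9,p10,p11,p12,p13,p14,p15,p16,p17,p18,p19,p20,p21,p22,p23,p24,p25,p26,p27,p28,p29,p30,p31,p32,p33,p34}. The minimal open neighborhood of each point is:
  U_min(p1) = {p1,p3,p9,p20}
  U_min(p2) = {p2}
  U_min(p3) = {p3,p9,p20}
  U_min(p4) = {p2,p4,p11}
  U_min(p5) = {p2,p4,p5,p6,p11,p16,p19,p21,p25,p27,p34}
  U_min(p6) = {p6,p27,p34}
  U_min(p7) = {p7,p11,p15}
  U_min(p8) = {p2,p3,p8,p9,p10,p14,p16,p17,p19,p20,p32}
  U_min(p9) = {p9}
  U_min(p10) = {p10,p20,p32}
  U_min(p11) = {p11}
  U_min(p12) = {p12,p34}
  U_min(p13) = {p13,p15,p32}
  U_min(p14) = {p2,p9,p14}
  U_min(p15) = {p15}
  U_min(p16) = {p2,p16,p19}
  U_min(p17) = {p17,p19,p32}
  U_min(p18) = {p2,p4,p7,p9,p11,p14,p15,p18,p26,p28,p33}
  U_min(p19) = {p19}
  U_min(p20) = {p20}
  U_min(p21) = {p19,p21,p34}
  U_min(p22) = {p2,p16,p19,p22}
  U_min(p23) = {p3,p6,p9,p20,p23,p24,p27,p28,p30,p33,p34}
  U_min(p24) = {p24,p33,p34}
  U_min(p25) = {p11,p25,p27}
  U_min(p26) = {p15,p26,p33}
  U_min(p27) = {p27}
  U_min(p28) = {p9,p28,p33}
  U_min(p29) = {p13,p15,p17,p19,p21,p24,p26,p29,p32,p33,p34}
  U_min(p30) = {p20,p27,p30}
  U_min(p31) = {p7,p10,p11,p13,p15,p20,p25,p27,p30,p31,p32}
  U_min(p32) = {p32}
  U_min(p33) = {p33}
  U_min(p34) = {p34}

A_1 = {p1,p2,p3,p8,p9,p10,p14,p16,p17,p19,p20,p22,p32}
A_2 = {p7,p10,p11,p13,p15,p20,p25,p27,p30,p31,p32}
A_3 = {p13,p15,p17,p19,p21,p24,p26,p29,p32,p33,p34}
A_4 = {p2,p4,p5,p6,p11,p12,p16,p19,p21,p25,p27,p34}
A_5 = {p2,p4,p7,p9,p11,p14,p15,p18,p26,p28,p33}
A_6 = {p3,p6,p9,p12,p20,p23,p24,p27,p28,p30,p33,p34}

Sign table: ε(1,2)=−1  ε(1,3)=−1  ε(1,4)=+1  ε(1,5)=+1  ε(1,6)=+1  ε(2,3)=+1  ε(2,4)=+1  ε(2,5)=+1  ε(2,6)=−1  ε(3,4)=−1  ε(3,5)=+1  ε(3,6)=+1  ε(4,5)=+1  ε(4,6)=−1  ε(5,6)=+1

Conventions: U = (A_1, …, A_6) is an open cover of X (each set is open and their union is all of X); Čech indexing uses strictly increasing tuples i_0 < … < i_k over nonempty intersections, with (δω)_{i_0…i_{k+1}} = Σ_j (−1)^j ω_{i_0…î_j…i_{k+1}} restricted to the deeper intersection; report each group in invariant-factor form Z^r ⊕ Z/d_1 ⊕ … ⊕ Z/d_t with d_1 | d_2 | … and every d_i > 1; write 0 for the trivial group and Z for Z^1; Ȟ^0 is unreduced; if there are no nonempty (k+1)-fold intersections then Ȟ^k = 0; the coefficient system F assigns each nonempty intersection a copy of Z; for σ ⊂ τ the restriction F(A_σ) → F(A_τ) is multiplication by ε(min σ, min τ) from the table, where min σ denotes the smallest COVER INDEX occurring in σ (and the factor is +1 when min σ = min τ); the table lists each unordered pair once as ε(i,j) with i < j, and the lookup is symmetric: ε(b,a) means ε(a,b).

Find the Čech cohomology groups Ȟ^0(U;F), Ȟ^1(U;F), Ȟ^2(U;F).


Ȟ^0(U;F) ≅ 0, Ȟ^1(U;F) ≅ Z/2, Ȟ^2(U;F) ≅ Z

nerve simplices:
  A12={p10,p20,p32} A13={p17,p19,p32} A14={p2,p16,p19} A15={p2,p9,p14} A16={p3,p9,p20} A23={p13,p15,p32} A24={p11,p25,p27} A25={p7,p11,p15} A26={p20,p27,p30} A34={p19,p21,p34} A35={p15,p26,p33} A36={p24,p33,p34} A45={p2,p4,p11} A46={p6,p12,p27,p34} A56={p9,p28,p33}
  A123={p32} A126={p20} A134={p19} A145={p2} A156={p9} A235={p15} A245={p11} A246={p27} A346={p34} A356={p33}
C dims 6,15,10; δ0: rk 6, SNF 1^5·2; δ1: rk 9, SNF 1^9
degree 0: 6−6−0 = 0 → Ȟ^0 ≅ 0
degree 1: 15−9−6 = 0 plus torsion [2] → Ȟ^1 ≅ Z/2
degree 2: 10−0−9 = 1 → Ȟ^2 ≅ Z


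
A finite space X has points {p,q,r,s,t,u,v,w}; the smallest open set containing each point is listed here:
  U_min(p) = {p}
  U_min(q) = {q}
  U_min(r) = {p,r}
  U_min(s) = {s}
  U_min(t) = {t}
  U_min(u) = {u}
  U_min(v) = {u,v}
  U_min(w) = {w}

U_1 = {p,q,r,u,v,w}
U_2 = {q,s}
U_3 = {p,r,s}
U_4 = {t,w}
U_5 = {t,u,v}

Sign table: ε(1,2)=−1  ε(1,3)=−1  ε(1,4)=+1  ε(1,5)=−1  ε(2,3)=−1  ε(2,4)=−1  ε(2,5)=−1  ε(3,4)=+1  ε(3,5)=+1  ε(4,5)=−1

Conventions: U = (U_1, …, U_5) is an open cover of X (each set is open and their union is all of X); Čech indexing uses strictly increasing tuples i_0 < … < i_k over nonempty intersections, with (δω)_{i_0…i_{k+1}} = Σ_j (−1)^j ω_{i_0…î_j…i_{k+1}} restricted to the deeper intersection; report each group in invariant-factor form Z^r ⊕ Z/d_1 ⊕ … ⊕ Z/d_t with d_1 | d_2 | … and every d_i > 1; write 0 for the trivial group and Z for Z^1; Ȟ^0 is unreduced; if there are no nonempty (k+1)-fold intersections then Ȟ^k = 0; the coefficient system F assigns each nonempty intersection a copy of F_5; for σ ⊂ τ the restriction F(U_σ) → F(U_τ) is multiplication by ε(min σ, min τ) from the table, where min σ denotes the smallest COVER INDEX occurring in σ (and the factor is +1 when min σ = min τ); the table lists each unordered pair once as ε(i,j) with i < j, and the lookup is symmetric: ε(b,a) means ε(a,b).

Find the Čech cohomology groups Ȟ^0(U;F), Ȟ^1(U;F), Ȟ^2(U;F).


nerve simplices:
  U12={q} U13={p,r} U14={w} U15={u,v} U23={s} U45={t}
C dims 5,6; δ0: rk_F5 5
degree 0: 5−5−0 = 0 → Ȟ^0 ≅ 0
degree 1: 6−0−5 = 1 → Ȟ^1 ≅ Z/5
degree 2: 0−0−0 = 0 → Ȟ^2 ≅ 0

Ȟ^0 = 0, Ȟ^1 = Z/5, Ȟ^2 = 0


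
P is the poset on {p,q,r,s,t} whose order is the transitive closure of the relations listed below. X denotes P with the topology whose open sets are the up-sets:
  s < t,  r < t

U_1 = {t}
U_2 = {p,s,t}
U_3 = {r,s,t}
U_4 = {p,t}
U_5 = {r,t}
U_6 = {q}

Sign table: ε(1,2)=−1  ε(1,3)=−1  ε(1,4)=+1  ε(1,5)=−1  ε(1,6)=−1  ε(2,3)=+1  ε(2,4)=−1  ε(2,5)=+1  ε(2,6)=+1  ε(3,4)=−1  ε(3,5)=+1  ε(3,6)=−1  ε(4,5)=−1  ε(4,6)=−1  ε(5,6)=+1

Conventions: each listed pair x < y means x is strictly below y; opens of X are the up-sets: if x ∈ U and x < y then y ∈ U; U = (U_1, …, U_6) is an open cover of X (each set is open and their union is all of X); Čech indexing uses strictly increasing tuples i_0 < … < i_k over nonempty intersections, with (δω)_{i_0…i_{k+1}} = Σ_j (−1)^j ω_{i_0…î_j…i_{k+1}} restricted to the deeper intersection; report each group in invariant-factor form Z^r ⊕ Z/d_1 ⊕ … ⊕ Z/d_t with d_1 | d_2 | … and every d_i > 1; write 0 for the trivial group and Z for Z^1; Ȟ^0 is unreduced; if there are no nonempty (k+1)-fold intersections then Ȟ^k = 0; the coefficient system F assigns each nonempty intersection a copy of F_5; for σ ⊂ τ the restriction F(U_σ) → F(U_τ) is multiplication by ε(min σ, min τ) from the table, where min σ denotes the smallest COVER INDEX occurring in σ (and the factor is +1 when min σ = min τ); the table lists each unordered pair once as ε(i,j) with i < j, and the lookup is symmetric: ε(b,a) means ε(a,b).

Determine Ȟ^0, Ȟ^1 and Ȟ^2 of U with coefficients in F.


Ȟ^0 = Z/5 ⊕ Z/5, Ȟ^1 = 0, Ȟ^2 = 0

nerve simplices:
  U12={t} U13={t} U14={t} U15={t} U23={s,t} U24={p,t} U25={t} U34={t} U35={r,t} U45={t}
  U123={t} U124={t} U125={t} U134={t} U135={t} U145={t} U234={t} U235={t} U245={t} U345={t}
  U1234={t} U1235={t} U1245={t} U1345={t} U2345={t}
  U12345={t}
C dims 6,10,10,5; δ0: rk_F5 4; δ1: rk_F5 6; δ2: rk_F5 4
degree 0: 6−4−0 = 2 → Ȟ^0 ≅ Z/5 ⊕ Z/5
degree 1: 10−6−4 = 0 → Ȟ^1 ≅ 0
degree 2: 10−4−6 = 0 → Ȟ^2 ≅ 0


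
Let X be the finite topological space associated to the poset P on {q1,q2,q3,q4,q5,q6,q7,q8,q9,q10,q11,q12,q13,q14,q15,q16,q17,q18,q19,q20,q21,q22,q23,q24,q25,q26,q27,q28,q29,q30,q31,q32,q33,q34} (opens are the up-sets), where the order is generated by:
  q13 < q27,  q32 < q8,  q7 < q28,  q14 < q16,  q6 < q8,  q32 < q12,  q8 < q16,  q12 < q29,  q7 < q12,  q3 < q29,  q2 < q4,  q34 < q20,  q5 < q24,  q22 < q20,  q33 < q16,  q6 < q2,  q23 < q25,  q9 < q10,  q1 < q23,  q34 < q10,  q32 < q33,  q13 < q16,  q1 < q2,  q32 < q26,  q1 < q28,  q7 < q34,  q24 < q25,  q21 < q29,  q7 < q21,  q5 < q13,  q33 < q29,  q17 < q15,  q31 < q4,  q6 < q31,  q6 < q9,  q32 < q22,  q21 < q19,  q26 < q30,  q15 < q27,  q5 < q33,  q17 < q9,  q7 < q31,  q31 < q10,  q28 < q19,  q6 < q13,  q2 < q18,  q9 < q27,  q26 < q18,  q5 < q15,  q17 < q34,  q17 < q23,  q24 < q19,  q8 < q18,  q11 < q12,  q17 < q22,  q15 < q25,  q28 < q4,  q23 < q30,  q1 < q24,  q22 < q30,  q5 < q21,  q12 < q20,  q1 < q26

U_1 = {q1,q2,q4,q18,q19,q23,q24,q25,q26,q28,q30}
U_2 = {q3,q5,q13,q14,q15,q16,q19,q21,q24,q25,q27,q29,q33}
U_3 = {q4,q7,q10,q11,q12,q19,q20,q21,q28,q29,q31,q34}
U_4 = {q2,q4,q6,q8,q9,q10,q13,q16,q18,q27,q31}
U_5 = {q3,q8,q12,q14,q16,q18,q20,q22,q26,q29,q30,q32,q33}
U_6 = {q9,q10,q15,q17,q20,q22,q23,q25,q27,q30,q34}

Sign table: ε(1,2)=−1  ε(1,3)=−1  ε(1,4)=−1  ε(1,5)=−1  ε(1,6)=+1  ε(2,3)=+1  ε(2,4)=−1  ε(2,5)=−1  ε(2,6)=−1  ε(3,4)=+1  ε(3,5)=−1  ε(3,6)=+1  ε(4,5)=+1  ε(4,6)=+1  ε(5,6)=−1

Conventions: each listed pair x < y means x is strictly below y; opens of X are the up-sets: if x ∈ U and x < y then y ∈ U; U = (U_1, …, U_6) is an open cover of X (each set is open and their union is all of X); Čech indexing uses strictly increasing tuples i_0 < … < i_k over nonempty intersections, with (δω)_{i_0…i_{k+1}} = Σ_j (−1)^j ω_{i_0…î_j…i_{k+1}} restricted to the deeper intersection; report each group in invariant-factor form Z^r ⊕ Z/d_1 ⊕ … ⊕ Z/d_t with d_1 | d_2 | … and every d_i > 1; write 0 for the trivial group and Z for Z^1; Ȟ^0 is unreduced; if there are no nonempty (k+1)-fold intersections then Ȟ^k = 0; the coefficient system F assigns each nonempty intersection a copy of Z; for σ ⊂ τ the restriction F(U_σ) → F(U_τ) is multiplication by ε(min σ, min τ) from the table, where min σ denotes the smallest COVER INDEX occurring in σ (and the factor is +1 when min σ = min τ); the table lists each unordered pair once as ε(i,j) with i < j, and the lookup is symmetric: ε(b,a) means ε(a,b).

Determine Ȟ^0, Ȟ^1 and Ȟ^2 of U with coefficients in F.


Ȟ^0 ≅ 0, Ȟ^1 ≅ Z/2 and Ȟ^2 ≅ Z

intersection data:
  U12={q19,q24,q25} U13={q4,q19,q28} U14={q2,q4,q18} U15={q18,q26,q30} U16={q23,q25,q30} U23={q19,q21,q29} U24={q13,q16,q27} U25={q3,q14,q16,q29,q33} U26={q15,q25,q27} U34={q4,q10,q31} U35={q12,q20,q29} U36={q10,q20,q34} U45={q8,q16,q18} U46={q9,q10,q27} U56={q20,q22,q30}
  U123={q19} U126={q25} U134={q4} U145={q18} U156={q30} U235={q29} U245={q16} U246={q27} U346={q10} U356={q20}
C dims 6,15,10; δ0: rk 6, SNF 1^5·2; δ1: rk 9, SNF 1^9
Ȟ^0 = (6 − 6) − 0 = 0, so Ȟ^0 ≅ 0
Ȟ^1 = (15 − 9) − 6 = 0 plus torsion [2], so Ȟ^1 ≅ Z/2
Ȟ^2 = (10 − 0) − 9 = 1, so Ȟ^2 ≅ Z


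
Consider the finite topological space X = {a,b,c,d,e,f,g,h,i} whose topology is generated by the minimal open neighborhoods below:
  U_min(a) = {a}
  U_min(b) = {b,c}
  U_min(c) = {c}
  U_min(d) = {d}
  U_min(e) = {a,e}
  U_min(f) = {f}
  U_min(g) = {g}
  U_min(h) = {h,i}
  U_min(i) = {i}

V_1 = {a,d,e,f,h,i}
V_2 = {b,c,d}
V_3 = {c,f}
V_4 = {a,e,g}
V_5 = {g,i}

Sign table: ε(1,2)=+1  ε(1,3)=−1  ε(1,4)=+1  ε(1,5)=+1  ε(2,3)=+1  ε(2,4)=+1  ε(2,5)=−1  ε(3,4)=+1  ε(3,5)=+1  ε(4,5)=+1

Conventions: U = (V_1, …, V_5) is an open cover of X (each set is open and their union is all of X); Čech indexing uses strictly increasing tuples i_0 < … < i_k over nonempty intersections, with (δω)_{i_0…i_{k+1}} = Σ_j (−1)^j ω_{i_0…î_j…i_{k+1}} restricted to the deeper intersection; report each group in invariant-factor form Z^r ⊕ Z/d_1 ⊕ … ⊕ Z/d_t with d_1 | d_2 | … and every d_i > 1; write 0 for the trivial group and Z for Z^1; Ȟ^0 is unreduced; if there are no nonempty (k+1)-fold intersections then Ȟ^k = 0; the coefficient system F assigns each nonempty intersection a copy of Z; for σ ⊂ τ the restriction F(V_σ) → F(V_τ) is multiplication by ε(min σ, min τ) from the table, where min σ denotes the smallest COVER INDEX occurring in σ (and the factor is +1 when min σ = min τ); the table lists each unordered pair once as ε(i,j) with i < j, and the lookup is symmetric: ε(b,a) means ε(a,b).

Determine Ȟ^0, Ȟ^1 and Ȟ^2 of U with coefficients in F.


nonempty overlaps:
  V12={d} V13={f} V14={a,e} V15={i} V23={c} V45={g}
C dims 5,6; δ0: rk 5, SNF 1^4·2
degree 0: 5−5−0 = 0 → Ȟ^0 ≅ 0
degree 1: 6−0−5 = 1 plus torsion [2] → Ȟ^1 ≅ Z ⊕ Z/2
degree 2: 0−0−0 = 0 → Ȟ^2 ≅ 0

Ȟ^0 = 0, Ȟ^1 = Z ⊕ Z/2 and Ȟ^2 = 0


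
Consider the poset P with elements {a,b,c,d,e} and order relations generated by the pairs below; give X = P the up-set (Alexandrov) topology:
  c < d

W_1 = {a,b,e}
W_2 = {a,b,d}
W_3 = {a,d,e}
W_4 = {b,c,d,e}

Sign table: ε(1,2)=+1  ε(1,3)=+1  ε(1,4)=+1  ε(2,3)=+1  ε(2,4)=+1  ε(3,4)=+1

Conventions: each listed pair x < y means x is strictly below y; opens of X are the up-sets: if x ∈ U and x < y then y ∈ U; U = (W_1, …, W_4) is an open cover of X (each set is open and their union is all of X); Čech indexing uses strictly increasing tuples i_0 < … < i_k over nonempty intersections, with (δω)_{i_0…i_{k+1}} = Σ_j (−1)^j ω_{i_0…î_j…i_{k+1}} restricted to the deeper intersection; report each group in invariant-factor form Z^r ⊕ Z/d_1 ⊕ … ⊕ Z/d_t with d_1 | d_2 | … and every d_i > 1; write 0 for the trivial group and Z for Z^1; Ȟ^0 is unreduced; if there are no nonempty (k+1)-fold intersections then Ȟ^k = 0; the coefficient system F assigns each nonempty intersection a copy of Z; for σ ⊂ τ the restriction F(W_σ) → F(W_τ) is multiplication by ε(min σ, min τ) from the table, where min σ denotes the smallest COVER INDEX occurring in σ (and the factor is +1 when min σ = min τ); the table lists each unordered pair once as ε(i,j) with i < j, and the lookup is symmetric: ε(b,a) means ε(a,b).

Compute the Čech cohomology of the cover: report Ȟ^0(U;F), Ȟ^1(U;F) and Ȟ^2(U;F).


Ȟ^0 = Z, Ȟ^1 = 0, Ȟ^2 = Z

nonempty overlaps:
  W12={a,b} W13={a,e} W14={b,e} W23={a,d} W24={b,d} W34={d,e}
  W123={a} W124={b} W134={e} W234={d}
C dims 4,6,4; δ0: rk 3, SNF 1^3; δ1: rk 3, SNF 1^3
degree 0: 4−3−0 = 1 → Ȟ^0 ≅ Z
degree 1: 6−3−3 = 0 → Ȟ^1 ≅ 0
degree 2: 4−0−3 = 1 → Ȟ^2 ≅ Z


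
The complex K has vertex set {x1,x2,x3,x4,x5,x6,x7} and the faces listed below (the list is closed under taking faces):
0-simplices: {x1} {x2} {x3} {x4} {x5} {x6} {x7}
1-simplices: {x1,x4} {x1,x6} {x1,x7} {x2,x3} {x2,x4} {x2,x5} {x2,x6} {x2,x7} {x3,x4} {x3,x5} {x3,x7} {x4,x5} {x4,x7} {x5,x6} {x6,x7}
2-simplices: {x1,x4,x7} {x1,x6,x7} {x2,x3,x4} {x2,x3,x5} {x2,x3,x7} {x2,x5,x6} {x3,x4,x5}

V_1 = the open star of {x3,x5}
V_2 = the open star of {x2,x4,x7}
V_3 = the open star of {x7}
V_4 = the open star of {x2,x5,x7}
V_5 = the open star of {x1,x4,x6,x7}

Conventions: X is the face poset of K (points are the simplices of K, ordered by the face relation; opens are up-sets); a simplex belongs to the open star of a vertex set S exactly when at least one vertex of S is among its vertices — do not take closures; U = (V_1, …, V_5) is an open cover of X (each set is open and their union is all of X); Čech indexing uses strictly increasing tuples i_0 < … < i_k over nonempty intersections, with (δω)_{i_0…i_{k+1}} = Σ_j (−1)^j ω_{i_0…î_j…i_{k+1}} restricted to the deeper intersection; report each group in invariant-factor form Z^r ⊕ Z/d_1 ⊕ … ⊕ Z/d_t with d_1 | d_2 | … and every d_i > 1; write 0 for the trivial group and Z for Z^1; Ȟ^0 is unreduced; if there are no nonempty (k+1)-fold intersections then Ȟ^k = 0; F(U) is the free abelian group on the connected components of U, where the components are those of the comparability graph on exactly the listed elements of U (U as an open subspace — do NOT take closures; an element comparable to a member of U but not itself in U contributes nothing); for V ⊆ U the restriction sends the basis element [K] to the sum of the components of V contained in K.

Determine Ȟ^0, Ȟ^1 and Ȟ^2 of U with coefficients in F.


Ȟ^0(U;F) ≅ Z, Ȟ^1(U;F) ≅ Z, Ȟ^2(U;F) ≅ 0

nerve simplices:
  V1={{x3},{x5},{x2,x3},{x2,x5},{x3,x4},{x3,x5},{x3,x7},{x4,x5},{x5,x6},{x2,x3,x4},{x2,x3,x5},{x2,x3,x7},{x2,x5,x6},{x3,x4,x5}} V2={{x2},{x4},{x7},{x1,x4},{x1,x7},{x2,x3},{x2,x4},{x2,x5},{x2,x6},{x2,x7},{x3,x4},{x3,x7},{x4,x5},{x4,x7},{x6,x7},{x1,x4,x7},{x1,x6,x7},{x2,x3,x4},{x2,x3,x5},{x2,x3,x7},{x2,x5,x6},{x3,x4,x5}} V3={{x7},{x1,x7},{x2,x7},{x3,x7},{x4,x7},{x6,x7},{x1,x4,x7},{x1,x6,x7},{x2,x3,x7}} V4={{x2},{x5},{x7},{x1,x7},{x2,x3},{x2,x4},{x2,x5},{x2,x6},{x2,x7},{x3,x5},{x3,x7},{x4,x5},{x4,x7},{x5,x6},{x6,x7},{x1,x4,x7},{x1,x6,x7},{x2,x3,x4},{x2,x3,x5},{x2,x3,x7},{x2,x5,x6},{x3,x4,x5}} V5={{x1},{x4},{x6},{x7},{x1,x4},{x1,x6},{x1,x7},{x2,x4},{x2,x6},{x2,x7},{x3,x4},{x3,x7},{x4,x5},{x4,x7},{x5,x6},{x6,x7},{x1,x4,x7},{x1,x6,x7},{x2,x3,x4},{x2,x3,x7},{x2,x5,x6},{x3,x4,x5}}
  V12={{x2,x3},{x2,x5},{x3,x4},{x3,x7},{x4,x5},{x2,x3,x4},{x2,x3,x5},{x2,x3,x7},{x2,x5,x6},{x3,x4,x5}} V13={{x3,x7},{x2,x3,x7}} V14={{x5},{x2,x3},{x2,x5},{x3,x5},{x3,x7},{x4,x5},{x5,x6},{x2,x3,x4},{x2,x3,x5},{x2,x3,x7},{x2,x5,x6},{x3,x4,x5}} V15={{x3,x4},{x3,x7},{x4,x5},{x5,x6},{x2,x3,x4},{x2,x3,x7},{x2,x5,x6},{x3,x4,x5}} V23={{x7},{x1,x7},{x2,x7},{x3,x7},{x4,x7},{x6,x7},{x1,x4,x7},{x1,x6,x7},{x2,x3,x7}} V24={{x2},{x7},{x1,x7},{x2,x3},{x2,x4},{x2,x5},{x2,x6},{x2,x7},{x3,x7},{x4,x5},{x4,x7},{x6,x7},{x1,x4,x7},{x1,x6,x7},{x2,x3,x4},{x2,x3,x5},{x2,x3,x7},{x2,x5,x6},{x3,x4,x5}} V25={{x4},{x7},{x1,x4},{x1,x7},{x2,x4},{x2,x6},{x2,x7},{x3,x4},{x3,x7},{x4,x5},{x4,x7},{x6,x7},{x1,x4,x7},{x1,x6,x7},{x2,x3,x4},{x2,x3,x7},{x2,x5,x6},{x3,x4,x5}} V34={{x7},{x1,x7},{x2,x7},{x3,x7},{x4,x7},{x6,x7},{x1,x4,x7},{x1,x6,x7},{x2,x3,x7}} V35={{x7},{x1,x7},{x2,x7},{x3,x7},{x4,x7},{x6,x7},{x1,x4,x7},{x1,x6,x7},{x2,x3,x7}} V45={{x7},{x1,x7},{x2,x4},{x2,x6},{x2,x7},{x3,x7},{x4,x5},{x4,x7},{x5,x6},{x6,x7},{x1,x4,x7},{x1,x6,x7},{x2,x3,x4},{x2,x3,x7},{x2,x5,x6},{x3,x4,x5}}
  V123={{x3,x7},{x2,x3,x7}} V124={{x2,x3},{x2,x5},{x3,x7},{x4,x5},{x2,x3,x4},{x2,x3,x5},{x2,x3,x7},{x2,x5,x6},{x3,x4,x5}} V125={{x3,x4},{x3,x7},{x4,x5},{x2,x3,x4},{x2,x3,x7},{x2,x5,x6},{x3,x4,x5}} V134={{x3,x7},{x2,x3,x7}} V135={{x3,x7},{x2,x3,x7}} V145={{x3,x7},{x4,x5},{x5,x6},{x2,x3,x4},{x2,x3,x7},{x2,x5,x6},{x3,x4,x5}} V234={{x7},{x1,x7},{x2,x7},{x3,x7},{x4,x7},{x6,x7},{x1,x4,x7},{x1,x6,x7},{x2,x3,x7}} V235={{x7},{x1,x7},{x2,x7},{x3,x7},{x4,x7},{x6,x7},{x1,x4,x7},{x1,x6,x7},{x2,x3,x7}} V245={{x7},{x1,x7},{x2,x4},{x2,x6},{x2,x7},{x3,x7},{x4,x5},{x4,x7},{x6,x7},{x1,x4,x7},{x1,x6,x7},{x2,x3,x4},{x2,x3,x7},{x2,x5,x6},{x3,x4,x5}} V345={{x7},{x1,x7},{x2,x7},{x3,x7},{x4,x7},{x6,x7},{x1,x4,x7},{x1,x6,x7},{x2,x3,x7}}
  V1234={{x3,x7},{x2,x3,x7}} V1235={{x3,x7},{x2,x3,x7}} V1245={{x3,x7},{x4,x5},{x2,x3,x4},{x2,x3,x7},{x2,x5,x6},{x3,x4,x5}} V1345={{x3,x7},{x2,x3,x7}} V2345={{x7},{x1,x7},{x2,x7},{x3,x7},{x4,x7},{x6,x7},{x1,x4,x7},{x1,x6,x7},{x2,x3,x7}}
  V12345={{x3,x7},{x2,x3,x7}}
components per intersection:
  V1: {{x3},{x5},{x2,x3},{x2,x5},{x3,x4},{x3,x5},{x3,x7},{x4,x5},{x5,x6},{x2,x3,x4},{x2,x3,x5},{x2,x3,x7},{x2,x5,x6},{x3,x4,x5}}
  V2: {{x2},{x4},{x7},{x1,x4},{x1,x7},{x2,x3},{x2,x4},{x2,x5},{x2,x6},{x2,x7},{x3,x4},{x3,x7},{x4,x5},{x4,x7},{x6,x7},{x1,x4,x7},{x1,x6,x7},{x2,x3,x4},{x2,x3,x5},{x2,x3,x7},{x2,x5,x6},{x3,x4,x5}}
  V3: {{x7},{x1,x7},{x2,x7},{x3,x7},{x4,x7},{x6,x7},{x1,x4,x7},{x1,x6,x7},{x2,x3,x7}}
  V4: {{x2},{x5},{x7},{x1,x7},{x2,x3},{x2,x4},{x2,x5},{x2,x6},{x2,x7},{x3,x5},{x3,x7},{x4,x5},{x4,x7},{x5,x6},{x6,x7},{x1,x4,x7},{x1,x6,x7},{x2,x3,x4},{x2,x3,x5},{x2,x3,x7},{x2,x5,x6},{x3,x4,x5}}
  V5: {{x1},{x4},{x6},{x7},{x1,x4},{x1,x6},{x1,x7},{x2,x4},{x2,x6},{x2,x7},{x3,x4},{x3,x7},{x4,x5},{x4,x7},{x5,x6},{x6,x7},{x1,x4,x7},{x1,x6,x7},{x2,x3,x4},{x2,x3,x7},{x2,x5,x6},{x3,x4,x5}}
  V12: {{x2,x3},{x2,x5},{x3,x4},{x3,x7},{x4,x5},{x2,x3,x4},{x2,x3,x5},{x2,x3,x7},{x2,x5,x6},{x3,x4,x5}}
  V13: {{x3,x7},{x2,x3,x7}}
  V14: {{x5},{x2,x3},{x2,x5},{x3,x5},{x3,x7},{x4,x5},{x5,x6},{x2,x3,x4},{x2,x3,x5},{x2,x3,x7},{x2,x5,x6},{x3,x4,x5}}
  V15: {{x3,x4},{x4,x5},{x2,x3,x4},{x3,x4,x5}} {{x3,x7},{x2,x3,x7}} {{x5,x6},{x2,x5,x6}}
  V23: {{x7},{x1,x7},{x2,x7},{x3,x7},{x4,x7},{x6,x7},{x1,x4,x7},{x1,x6,x7},{x2,x3,x7}}
  V24: {{x2},{x7},{x1,x7},{x2,x3},{x2,x4},{x2,x5},{x2,x6},{x2,x7},{x3,x7},{x4,x7},{x6,x7},{x1,x4,x7},{x1,x6,x7},{x2,x3,x4},{x2,x3,x5},{x2,x3,x7},{x2,x5,x6}} {{x4,x5},{x3,x4,x5}}
  V25: {{x4},{x7},{x1,x4},{x1,x7},{x2,x4},{x2,x7},{x3,x4},{x3,x7},{x4,x5},{x4,x7},{x6,x7},{x1,x4,x7},{x1,x6,x7},{x2,x3,x4},{x2,x3,x7},{x3,x4,x5}} {{x2,x6},{x2,x5,x6}}
  V34: {{x7},{x1,x7},{x2,x7},{x3,x7},{x4,x7},{x6,x7},{x1,x4,x7},{x1,x6,x7},{x2,x3,x7}}
  V35: {{x7},{x1,x7},{x2,x7},{x3,x7},{x4,x7},{x6,x7},{x1,x4,x7},{x1,x6,x7},{x2,x3,x7}}
  V45: {{x7},{x1,x7},{x2,x7},{x3,x7},{x4,x7},{x6,x7},{x1,x4,x7},{x1,x6,x7},{x2,x3,x7}} {{x2,x4},{x2,x3,x4}} {{x2,x6},{x5,x6},{x2,x5,x6}} {{x4,x5},{x3,x4,x5}}
  V123: {{x3,x7},{x2,x3,x7}}
  V124: {{x2,x3},{x2,x5},{x3,x7},{x2,x3,x4},{x2,x3,x5},{x2,x3,x7},{x2,x5,x6}} {{x4,x5},{x3,x4,x5}}
  V125: {{x3,x4},{x4,x5},{x2,x3,x4},{x3,x4,x5}} {{x3,x7},{x2,x3,x7}} {{x2,x5,x6}}
  V134: {{x3,x7},{x2,x3,x7}}
  V135: {{x3,x7},{x2,x3,x7}}
  V145: {{x3,x7},{x2,x3,x7}} {{x4,x5},{x3,x4,x5}} {{x5,x6},{x2,x5,x6}} {{x2,x3,x4}}
  V234: {{x7},{x1,x7},{x2,x7},{x3,x7},{x4,x7},{x6,x7},{x1,x4,x7},{x1,x6,x7},{x2,x3,x7}}
  V235: {{x7},{x1,x7},{x2,x7},{x3,x7},{x4,x7},{x6,x7},{x1,x4,x7},{x1,x6,x7},{x2,x3,x7}}
  V245: {{x7},{x1,x7},{x2,x7},{x3,x7},{x4,x7},{x6,x7},{x1,x4,x7},{x1,x6,x7},{x2,x3,x7}} {{x2,x4},{x2,x3,x4}} {{x2,x6},{x2,x5,x6}} {{x4,x5},{x3,x4,x5}}
  V345: {{x7},{x1,x7},{x2,x7},{x3,x7},{x4,x7},{x6,x7},{x1,x4,x7},{x1,x6,x7},{x2,x3,x7}}
  V1234: {{x3,x7},{x2,x3,x7}}
  V1235: {{x3,x7},{x2,x3,x7}}
  V1245: {{x3,x7},{x2,x3,x7}} {{x4,x5},{x3,x4,x5}} {{x2,x3,x4}} {{x2,x5,x6}}
  V1345: {{x3,x7},{x2,x3,x7}}
  V2345: {{x7},{x1,x7},{x2,x7},{x3,x7},{x4,x7},{x6,x7},{x1,x4,x7},{x1,x6,x7},{x2,x3,x7}}
  V12345: {{x3,x7},{x2,x3,x7}}
C dims 5,17,19,8; δ0: rk 4, SNF 1^4; δ1: rk 12, SNF 1^12; δ2: rk 7, SNF 1^7
degree 0: 5−4−0 = 1 → Ȟ^0 ≅ Z
degree 1: 17−12−4 = 1 → Ȟ^1 ≅ Z
degree 2: 19−7−12 = 0 → Ȟ^2 ≅ 0


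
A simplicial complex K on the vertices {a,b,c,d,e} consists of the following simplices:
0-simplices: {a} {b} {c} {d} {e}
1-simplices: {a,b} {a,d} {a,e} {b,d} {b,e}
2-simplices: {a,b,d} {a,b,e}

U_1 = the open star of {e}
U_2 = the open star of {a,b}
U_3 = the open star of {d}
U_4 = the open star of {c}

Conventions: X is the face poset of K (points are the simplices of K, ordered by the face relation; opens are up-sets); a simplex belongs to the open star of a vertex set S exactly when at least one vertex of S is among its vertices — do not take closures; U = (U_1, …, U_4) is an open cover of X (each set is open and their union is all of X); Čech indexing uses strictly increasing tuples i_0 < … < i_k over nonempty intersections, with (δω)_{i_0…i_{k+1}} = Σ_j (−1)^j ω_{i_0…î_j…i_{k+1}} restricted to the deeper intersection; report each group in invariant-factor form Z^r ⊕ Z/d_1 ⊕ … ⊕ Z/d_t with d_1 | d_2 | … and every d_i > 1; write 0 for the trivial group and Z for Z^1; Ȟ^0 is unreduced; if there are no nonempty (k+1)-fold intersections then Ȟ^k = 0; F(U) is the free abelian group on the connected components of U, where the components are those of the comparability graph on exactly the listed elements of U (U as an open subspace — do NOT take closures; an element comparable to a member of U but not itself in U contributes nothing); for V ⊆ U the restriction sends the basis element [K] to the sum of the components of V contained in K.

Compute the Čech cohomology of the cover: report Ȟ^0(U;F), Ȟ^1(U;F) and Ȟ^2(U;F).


Ȟ^0(U;F) ≅ Z^2, Ȟ^1(U;F) ≅ 0 and Ȟ^2(U;F) ≅ 0

nonempty overlaps:
  U1={{e},{a,e},{b,e},{a,b,e}} U2={{a},{b},{a,b},{a,d},{a,e},{b,d},{b,e},{a,b,d},{a,b,e}} U3={{d},{a,d},{b,d},{a,b,d}} U4={{c}}
  U12={{a,e},{b,e},{a,b,e}} U23={{a,d},{b,d},{a,b,d}}
components per intersection:
  U1: {{e},{a,e},{b,e},{a,b,e}}
  U2: {{a},{b},{a,b},{a,d},{a,e},{b,d},{b,e},{a,b,d},{a,b,e}}
  U3: {{d},{a,d},{b,d},{a,b,d}}
  U4: {{c}}
  U12: {{a,e},{b,e},{a,b,e}}
  U23: {{a,d},{b,d},{a,b,d}}
C dims 4,2; δ0: rk 2, SNF 1^2
degree 0: 4−2−0 = 2 → Ȟ^0 ≅ Z^2
degree 1: 2−0−2 = 0 → Ȟ^1 ≅ 0
degree 2: 0−0−0 = 0 → Ȟ^2 ≅ 0


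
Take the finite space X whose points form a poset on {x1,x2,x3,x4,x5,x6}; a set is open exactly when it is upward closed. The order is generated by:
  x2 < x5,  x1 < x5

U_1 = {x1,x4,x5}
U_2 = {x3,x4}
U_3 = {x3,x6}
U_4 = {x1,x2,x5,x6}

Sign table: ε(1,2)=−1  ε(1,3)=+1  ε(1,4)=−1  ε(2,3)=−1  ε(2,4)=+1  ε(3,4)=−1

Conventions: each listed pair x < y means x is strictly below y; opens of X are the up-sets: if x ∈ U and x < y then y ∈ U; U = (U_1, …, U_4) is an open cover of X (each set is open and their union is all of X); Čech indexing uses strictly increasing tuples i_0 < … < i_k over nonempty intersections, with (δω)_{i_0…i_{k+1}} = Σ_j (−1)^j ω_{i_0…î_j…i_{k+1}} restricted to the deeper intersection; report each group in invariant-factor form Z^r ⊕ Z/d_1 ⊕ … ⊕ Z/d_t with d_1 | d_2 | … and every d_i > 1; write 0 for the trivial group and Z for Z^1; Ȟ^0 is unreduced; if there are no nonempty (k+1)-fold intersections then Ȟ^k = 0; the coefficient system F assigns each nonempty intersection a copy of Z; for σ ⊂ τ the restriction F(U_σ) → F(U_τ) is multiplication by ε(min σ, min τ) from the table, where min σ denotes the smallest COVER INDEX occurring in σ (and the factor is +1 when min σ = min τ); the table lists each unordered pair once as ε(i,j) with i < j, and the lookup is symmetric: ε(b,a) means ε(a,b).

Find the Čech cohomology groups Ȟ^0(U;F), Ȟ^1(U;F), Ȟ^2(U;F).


Ȟ^0 ≅ Z, Ȟ^1 ≅ Z and Ȟ^2 ≅ 0

cover nerve:
  U12={x4} U14={x1,x5} U23={x3} U34={x6}
C dims 4,4; δ0: rk 3, SNF 1^3
Ȟ^0: (4−3)−0=1 ⇒ Z
Ȟ^1: (4−0)−3=1 ⇒ Z
Ȟ^2: (0−0)−0=0 ⇒ 0


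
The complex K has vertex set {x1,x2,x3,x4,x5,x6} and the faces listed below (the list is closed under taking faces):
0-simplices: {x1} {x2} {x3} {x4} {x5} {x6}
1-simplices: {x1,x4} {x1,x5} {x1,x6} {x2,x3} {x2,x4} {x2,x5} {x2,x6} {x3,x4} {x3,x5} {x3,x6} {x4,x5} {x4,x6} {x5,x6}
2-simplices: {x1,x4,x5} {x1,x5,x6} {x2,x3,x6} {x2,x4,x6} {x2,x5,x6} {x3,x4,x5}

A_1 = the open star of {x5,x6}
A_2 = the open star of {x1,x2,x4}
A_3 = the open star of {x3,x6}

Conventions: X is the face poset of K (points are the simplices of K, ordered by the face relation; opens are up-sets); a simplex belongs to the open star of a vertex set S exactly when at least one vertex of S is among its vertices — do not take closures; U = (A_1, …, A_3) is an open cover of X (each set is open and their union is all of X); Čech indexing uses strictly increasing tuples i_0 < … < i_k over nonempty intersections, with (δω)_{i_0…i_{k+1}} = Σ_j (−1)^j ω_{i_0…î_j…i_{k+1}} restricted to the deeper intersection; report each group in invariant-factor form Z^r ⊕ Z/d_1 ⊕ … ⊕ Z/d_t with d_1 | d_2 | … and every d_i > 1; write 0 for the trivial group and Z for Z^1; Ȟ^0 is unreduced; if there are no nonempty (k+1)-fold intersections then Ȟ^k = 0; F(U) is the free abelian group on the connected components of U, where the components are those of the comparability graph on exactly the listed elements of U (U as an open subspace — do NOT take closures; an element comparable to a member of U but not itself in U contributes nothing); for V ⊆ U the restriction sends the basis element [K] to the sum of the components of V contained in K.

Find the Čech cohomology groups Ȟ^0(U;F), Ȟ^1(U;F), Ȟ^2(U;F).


Ȟ^0 = Z, Ȟ^1 = Z^2 and Ȟ^2 = 0

nonempty intersections:
  A1={{x5},{x6},{x1,x5},{x1,x6},{x2,x5},{x2,x6},{x3,x5},{x3,x6},{x4,x5},{x4,x6},{x5,x6},{x1,x4,x5},{x1,x5,x6},{x2,x3,x6},{x2,x4,x6},{x2,x5,x6},{x3,x4,x5}} A2={{x1},{x2},{x4},{x1,x4},{x1,x5},{x1,x6},{x2,x3},{x2,x4},{x2,x5},{x2,x6},{x3,x4},{x4,x5},{x4,x6},{x1,x4,x5},{x1,x5,x6},{x2,x3,x6},{x2,x4,x6},{x2,x5,x6},{x3,x4,x5}} A3={{x3},{x6},{x1,x6},{x2,x3},{x2,x6},{x3,x4},{x3,x5},{x3,x6},{x4,x6},{x5,x6},{x1,x5,x6},{x2,x3,x6},{x2,x4,x6},{x2,x5,x6},{x3,x4,x5}}
  A12={{x1,x5},{x1,x6},{x2,x5},{x2,x6},{x4,x5},{x4,x6},{x1,x4,x5},{x1,x5,x6},{x2,x3,x6},{x2,x4,x6},{x2,x5,x6},{x3,x4,x5}} A13={{x6},{x1,x6},{x2,x6},{x3,x5},{x3,x6},{x4,x6},{x5,x6},{x1,x5,x6},{x2,x3,x6},{x2,x4,x6},{x2,x5,x6},{x3,x4,x5}} A23={{x1,x6},{x2,x3},{x2,x6},{x3,x4},{x4,x6},{x1,x5,x6},{x2,x3,x6},{x2,x4,x6},{x2,x5,x6},{x3,x4,x5}}
  A123={{x1,x6},{x2,x6},{x4,x6},{x1,x5,x6},{x2,x3,x6},{x2,x4,x6},{x2,x5,x6},{x3,x4,x5}}
components per intersection:
  A1: {{x5},{x6},{x1,x5},{x1,x6},{x2,x5},{x2,x6},{x3,x5},{x3,x6},{x4,x5},{x4,x6},{x5,x6},{x1,x4,x5},{x1,x5,x6},{x2,x3,x6},{x2,x4,x6},{x2,x5,x6},{x3,x4,x5}}
  A2: {{x1},{x2},{x4},{x1,x4},{x1,x5},{x1,x6},{x2,x3},{x2,x4},{x2,x5},{x2,x6},{x3,x4},{x4,x5},{x4,x6},{x1,x4,x5},{x1,x5,x6},{x2,x3,x6},{x2,x4,x6},{x2,x5,x6},{x3,x4,x5}}
  A3: {{x3},{x6},{x1,x6},{x2,x3},{x2,x6},{x3,x4},{x3,x5},{x3,x6},{x4,x6},{x5,x6},{x1,x5,x6},{x2,x3,x6},{x2,x4,x6},{x2,x5,x6},{x3,x4,x5}}
  A12: {{x1,x5},{x1,x6},{x4,x5},{x1,x4,x5},{x1,x5,x6},{x3,x4,x5}} {{x2,x5},{x2,x6},{x4,x6},{x2,x3,x6},{x2,x4,x6},{x2,x5,x6}}
  A13: {{x6},{x1,x6},{x2,x6},{x3,x6},{x4,x6},{x5,x6},{x1,x5,x6},{x2,x3,x6},{x2,x4,x6},{x2,x5,x6}} {{x3,x5},{x3,x4,x5}}
  A23: {{x1,x6},{x1,x5,x6}} {{x2,x3},{x2,x6},{x4,x6},{x2,x3,x6},{x2,x4,x6},{x2,x5,x6}} {{x3,x4},{x3,x4,x5}}
  A123: {{x1,x6},{x1,x5,x6}} {{x2,x6},{x4,x6},{x2,x3,x6},{x2,x4,x6},{x2,x5,x6}} {{x3,x4,x5}}
C dims 3,7,3; δ0: rk 2, SNF 1^2; δ1: rk 3, SNF 1^3
Ȟ^0: (3−2)−0=1 ⇒ Z
Ȟ^1: (7−3)−2=2 ⇒ Z^2
Ȟ^2: (3−0)−3=0 ⇒ 0


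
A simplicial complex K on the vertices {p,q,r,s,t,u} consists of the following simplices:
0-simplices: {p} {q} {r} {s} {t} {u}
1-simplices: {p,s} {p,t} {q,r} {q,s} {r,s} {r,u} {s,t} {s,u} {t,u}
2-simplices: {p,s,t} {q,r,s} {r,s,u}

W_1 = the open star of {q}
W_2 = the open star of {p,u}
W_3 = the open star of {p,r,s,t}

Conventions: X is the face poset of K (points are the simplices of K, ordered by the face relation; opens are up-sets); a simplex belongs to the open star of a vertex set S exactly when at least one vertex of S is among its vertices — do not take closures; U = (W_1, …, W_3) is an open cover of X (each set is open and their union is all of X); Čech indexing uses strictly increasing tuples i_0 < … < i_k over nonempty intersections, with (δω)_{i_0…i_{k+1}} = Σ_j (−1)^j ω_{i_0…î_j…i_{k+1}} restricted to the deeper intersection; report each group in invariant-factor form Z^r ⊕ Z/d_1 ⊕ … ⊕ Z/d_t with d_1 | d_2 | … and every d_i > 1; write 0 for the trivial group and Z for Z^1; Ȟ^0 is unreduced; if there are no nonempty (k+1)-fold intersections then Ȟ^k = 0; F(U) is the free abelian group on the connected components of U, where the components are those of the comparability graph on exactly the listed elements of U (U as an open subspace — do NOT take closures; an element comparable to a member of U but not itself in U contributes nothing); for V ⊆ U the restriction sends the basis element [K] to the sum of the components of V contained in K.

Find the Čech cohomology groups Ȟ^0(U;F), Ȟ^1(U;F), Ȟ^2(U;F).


Ȟ^0 ≅ Z, Ȟ^1 ≅ Z and Ȟ^2 ≅ 0

nonempty overlaps:
  W1={{q},{q,r},{q,s},{q,r,s}} W2={{p},{u},{p,s},{p,t},{r,u},{s,u},{t,u},{p,s,t},{r,s,u}} W3={{p},{r},{s},{t},{p,s},{p,t},{q,r},{q,s},{r,s},{r,u},{s,t},{s,u},{t,u},{p,s,t},{q,r,s},{r,s,u}}
  W13={{q,r},{q,s},{q,r,s}} W23={{p},{p,s},{p,t},{r,u},{s,u},{t,u},{p,s,t},{r,s,u}}
components per intersection:
  W1: {{q},{q,r},{q,s},{q,r,s}}
  W2: {{p},{p,s},{p,t},{p,s,t}} {{u},{r,u},{s,u},{t,u},{r,s,u}}
  W3: {{p},{r},{s},{t},{p,s},{p,t},{q,r},{q,s},{r,s},{r,u},{s,t},{s,u},{t,u},{p,s,t},{q,r,s},{r,s,u}}
  W13: {{q,r},{q,s},{q,r,s}}
  W23: {{p},{p,s},{p,t},{p,s,t}} {{r,u},{s,u},{r,s,u}} {{t,u}}
C dims 4,4; δ0: rk 3, SNF 1^3
degree 0: 4−3−0 = 1 → Ȟ^0 ≅ Z
degree 1: 4−0−3 = 1 → Ȟ^1 ≅ Z
degree 2: 0−0−0 = 0 → Ȟ^2 ≅ 0
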